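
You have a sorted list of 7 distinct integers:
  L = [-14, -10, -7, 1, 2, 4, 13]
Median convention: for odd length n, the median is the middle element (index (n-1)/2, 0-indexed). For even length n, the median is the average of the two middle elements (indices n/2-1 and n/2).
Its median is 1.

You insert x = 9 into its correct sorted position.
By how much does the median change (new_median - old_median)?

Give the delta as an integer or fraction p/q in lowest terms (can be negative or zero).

Old median = 1
After inserting x = 9: new sorted = [-14, -10, -7, 1, 2, 4, 9, 13]
New median = 3/2
Delta = 3/2 - 1 = 1/2

Answer: 1/2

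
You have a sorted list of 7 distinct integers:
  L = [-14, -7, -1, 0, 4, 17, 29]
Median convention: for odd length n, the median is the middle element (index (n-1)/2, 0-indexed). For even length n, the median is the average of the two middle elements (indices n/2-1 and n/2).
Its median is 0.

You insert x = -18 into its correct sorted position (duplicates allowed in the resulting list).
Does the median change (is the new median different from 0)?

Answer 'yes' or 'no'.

Old median = 0
Insert x = -18
New median = -1/2
Changed? yes

Answer: yes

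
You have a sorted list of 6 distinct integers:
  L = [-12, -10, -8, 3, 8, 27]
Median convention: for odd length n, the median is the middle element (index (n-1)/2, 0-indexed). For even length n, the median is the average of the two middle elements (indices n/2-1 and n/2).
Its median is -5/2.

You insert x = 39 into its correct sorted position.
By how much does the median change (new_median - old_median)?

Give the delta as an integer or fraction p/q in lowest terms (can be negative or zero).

Answer: 11/2

Derivation:
Old median = -5/2
After inserting x = 39: new sorted = [-12, -10, -8, 3, 8, 27, 39]
New median = 3
Delta = 3 - -5/2 = 11/2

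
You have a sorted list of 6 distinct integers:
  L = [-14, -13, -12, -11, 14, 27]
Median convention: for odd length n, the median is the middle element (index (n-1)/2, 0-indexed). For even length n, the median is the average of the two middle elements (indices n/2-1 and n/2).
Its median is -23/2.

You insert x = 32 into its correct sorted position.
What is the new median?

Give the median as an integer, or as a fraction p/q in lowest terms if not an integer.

Old list (sorted, length 6): [-14, -13, -12, -11, 14, 27]
Old median = -23/2
Insert x = 32
Old length even (6). Middle pair: indices 2,3 = -12,-11.
New length odd (7). New median = single middle element.
x = 32: 6 elements are < x, 0 elements are > x.
New sorted list: [-14, -13, -12, -11, 14, 27, 32]
New median = -11

Answer: -11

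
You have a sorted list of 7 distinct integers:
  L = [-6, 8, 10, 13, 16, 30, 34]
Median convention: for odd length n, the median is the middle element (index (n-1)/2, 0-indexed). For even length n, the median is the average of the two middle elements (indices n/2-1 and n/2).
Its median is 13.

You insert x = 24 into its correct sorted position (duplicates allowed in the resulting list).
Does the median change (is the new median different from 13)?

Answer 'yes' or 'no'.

Old median = 13
Insert x = 24
New median = 29/2
Changed? yes

Answer: yes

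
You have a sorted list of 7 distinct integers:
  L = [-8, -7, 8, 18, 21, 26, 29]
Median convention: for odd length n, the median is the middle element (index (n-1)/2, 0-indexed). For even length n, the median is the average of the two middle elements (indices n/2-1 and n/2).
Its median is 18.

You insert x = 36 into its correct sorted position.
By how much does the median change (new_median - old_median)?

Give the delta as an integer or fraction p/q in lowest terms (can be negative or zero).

Old median = 18
After inserting x = 36: new sorted = [-8, -7, 8, 18, 21, 26, 29, 36]
New median = 39/2
Delta = 39/2 - 18 = 3/2

Answer: 3/2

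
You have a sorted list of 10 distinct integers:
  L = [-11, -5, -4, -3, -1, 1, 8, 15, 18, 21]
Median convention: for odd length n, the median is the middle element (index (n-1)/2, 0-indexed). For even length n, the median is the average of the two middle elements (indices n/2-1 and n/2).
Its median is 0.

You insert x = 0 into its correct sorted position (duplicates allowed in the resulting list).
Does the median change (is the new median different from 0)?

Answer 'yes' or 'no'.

Answer: no

Derivation:
Old median = 0
Insert x = 0
New median = 0
Changed? no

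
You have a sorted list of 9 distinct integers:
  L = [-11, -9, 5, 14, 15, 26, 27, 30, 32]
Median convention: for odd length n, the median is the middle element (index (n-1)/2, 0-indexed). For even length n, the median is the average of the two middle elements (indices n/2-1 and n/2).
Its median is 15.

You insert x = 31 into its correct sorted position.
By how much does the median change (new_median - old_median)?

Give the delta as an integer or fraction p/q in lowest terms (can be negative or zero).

Old median = 15
After inserting x = 31: new sorted = [-11, -9, 5, 14, 15, 26, 27, 30, 31, 32]
New median = 41/2
Delta = 41/2 - 15 = 11/2

Answer: 11/2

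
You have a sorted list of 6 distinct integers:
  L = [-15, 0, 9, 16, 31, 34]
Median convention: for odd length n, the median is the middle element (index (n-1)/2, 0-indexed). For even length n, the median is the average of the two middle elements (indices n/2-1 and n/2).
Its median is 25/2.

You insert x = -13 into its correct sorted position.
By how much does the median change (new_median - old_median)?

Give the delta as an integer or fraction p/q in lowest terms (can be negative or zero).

Answer: -7/2

Derivation:
Old median = 25/2
After inserting x = -13: new sorted = [-15, -13, 0, 9, 16, 31, 34]
New median = 9
Delta = 9 - 25/2 = -7/2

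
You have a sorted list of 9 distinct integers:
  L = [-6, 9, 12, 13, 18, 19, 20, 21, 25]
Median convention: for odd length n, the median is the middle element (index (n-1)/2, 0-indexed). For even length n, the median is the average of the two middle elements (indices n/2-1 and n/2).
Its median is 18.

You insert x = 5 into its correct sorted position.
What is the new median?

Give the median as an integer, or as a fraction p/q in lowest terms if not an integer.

Answer: 31/2

Derivation:
Old list (sorted, length 9): [-6, 9, 12, 13, 18, 19, 20, 21, 25]
Old median = 18
Insert x = 5
Old length odd (9). Middle was index 4 = 18.
New length even (10). New median = avg of two middle elements.
x = 5: 1 elements are < x, 8 elements are > x.
New sorted list: [-6, 5, 9, 12, 13, 18, 19, 20, 21, 25]
New median = 31/2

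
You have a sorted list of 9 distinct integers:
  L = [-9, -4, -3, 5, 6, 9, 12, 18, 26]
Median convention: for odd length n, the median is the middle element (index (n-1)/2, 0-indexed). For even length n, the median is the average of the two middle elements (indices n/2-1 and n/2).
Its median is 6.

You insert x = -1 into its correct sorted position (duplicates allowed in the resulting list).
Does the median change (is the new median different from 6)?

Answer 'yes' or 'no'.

Old median = 6
Insert x = -1
New median = 11/2
Changed? yes

Answer: yes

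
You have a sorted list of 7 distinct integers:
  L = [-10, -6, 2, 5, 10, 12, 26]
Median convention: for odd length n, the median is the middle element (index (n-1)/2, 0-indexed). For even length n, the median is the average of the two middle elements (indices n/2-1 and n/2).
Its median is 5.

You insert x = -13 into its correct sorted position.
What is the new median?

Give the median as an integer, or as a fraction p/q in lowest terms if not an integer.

Old list (sorted, length 7): [-10, -6, 2, 5, 10, 12, 26]
Old median = 5
Insert x = -13
Old length odd (7). Middle was index 3 = 5.
New length even (8). New median = avg of two middle elements.
x = -13: 0 elements are < x, 7 elements are > x.
New sorted list: [-13, -10, -6, 2, 5, 10, 12, 26]
New median = 7/2

Answer: 7/2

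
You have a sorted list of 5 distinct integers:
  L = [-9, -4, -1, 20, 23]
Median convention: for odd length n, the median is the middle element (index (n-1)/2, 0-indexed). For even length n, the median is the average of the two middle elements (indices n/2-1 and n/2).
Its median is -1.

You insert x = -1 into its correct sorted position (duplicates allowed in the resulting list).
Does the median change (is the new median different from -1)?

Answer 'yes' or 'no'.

Old median = -1
Insert x = -1
New median = -1
Changed? no

Answer: no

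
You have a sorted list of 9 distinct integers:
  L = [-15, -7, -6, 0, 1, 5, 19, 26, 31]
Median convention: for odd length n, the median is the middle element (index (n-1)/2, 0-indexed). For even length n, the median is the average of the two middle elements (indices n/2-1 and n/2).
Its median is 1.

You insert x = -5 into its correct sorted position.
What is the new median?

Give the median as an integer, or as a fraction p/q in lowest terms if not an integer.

Answer: 1/2

Derivation:
Old list (sorted, length 9): [-15, -7, -6, 0, 1, 5, 19, 26, 31]
Old median = 1
Insert x = -5
Old length odd (9). Middle was index 4 = 1.
New length even (10). New median = avg of two middle elements.
x = -5: 3 elements are < x, 6 elements are > x.
New sorted list: [-15, -7, -6, -5, 0, 1, 5, 19, 26, 31]
New median = 1/2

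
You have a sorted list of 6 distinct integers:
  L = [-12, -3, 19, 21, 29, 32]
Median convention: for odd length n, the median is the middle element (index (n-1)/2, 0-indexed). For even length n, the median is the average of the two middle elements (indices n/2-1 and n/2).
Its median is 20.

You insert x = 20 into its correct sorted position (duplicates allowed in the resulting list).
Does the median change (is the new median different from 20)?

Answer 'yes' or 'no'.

Answer: no

Derivation:
Old median = 20
Insert x = 20
New median = 20
Changed? no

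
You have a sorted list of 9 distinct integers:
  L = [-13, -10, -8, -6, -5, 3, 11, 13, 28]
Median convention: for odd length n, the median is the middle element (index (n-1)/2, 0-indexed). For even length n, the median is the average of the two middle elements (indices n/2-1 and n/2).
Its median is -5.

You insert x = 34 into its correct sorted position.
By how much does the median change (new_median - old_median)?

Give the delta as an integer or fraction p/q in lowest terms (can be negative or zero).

Answer: 4

Derivation:
Old median = -5
After inserting x = 34: new sorted = [-13, -10, -8, -6, -5, 3, 11, 13, 28, 34]
New median = -1
Delta = -1 - -5 = 4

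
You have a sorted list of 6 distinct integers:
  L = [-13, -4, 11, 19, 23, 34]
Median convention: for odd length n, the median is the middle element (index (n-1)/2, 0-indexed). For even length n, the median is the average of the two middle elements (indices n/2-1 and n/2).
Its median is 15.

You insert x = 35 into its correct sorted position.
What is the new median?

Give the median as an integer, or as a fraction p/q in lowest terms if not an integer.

Answer: 19

Derivation:
Old list (sorted, length 6): [-13, -4, 11, 19, 23, 34]
Old median = 15
Insert x = 35
Old length even (6). Middle pair: indices 2,3 = 11,19.
New length odd (7). New median = single middle element.
x = 35: 6 elements are < x, 0 elements are > x.
New sorted list: [-13, -4, 11, 19, 23, 34, 35]
New median = 19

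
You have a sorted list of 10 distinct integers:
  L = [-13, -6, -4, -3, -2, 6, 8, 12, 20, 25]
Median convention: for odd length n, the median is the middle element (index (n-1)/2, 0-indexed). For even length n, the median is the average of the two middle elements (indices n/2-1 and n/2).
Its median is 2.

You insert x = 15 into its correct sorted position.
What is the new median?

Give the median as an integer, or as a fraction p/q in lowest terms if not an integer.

Answer: 6

Derivation:
Old list (sorted, length 10): [-13, -6, -4, -3, -2, 6, 8, 12, 20, 25]
Old median = 2
Insert x = 15
Old length even (10). Middle pair: indices 4,5 = -2,6.
New length odd (11). New median = single middle element.
x = 15: 8 elements are < x, 2 elements are > x.
New sorted list: [-13, -6, -4, -3, -2, 6, 8, 12, 15, 20, 25]
New median = 6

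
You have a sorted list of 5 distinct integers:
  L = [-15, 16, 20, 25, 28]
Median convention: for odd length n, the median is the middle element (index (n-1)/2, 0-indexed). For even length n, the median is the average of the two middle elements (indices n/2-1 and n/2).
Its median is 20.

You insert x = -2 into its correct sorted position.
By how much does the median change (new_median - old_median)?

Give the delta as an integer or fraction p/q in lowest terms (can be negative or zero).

Answer: -2

Derivation:
Old median = 20
After inserting x = -2: new sorted = [-15, -2, 16, 20, 25, 28]
New median = 18
Delta = 18 - 20 = -2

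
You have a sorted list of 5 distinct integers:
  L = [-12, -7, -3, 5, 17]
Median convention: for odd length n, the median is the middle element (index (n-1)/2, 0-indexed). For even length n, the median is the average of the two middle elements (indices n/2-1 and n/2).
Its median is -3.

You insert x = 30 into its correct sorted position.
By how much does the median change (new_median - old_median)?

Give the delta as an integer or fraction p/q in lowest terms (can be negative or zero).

Old median = -3
After inserting x = 30: new sorted = [-12, -7, -3, 5, 17, 30]
New median = 1
Delta = 1 - -3 = 4

Answer: 4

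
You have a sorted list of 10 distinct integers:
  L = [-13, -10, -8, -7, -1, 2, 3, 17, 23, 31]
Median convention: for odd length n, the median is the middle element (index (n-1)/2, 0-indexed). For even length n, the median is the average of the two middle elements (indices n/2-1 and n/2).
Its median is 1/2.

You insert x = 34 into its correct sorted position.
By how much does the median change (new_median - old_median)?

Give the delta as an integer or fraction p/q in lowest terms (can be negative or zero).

Answer: 3/2

Derivation:
Old median = 1/2
After inserting x = 34: new sorted = [-13, -10, -8, -7, -1, 2, 3, 17, 23, 31, 34]
New median = 2
Delta = 2 - 1/2 = 3/2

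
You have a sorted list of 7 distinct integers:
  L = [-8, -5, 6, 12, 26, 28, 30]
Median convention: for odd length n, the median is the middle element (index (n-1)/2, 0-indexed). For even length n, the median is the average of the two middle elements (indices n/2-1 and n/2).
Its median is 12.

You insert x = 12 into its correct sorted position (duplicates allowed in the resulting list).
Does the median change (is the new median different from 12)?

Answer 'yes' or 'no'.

Answer: no

Derivation:
Old median = 12
Insert x = 12
New median = 12
Changed? no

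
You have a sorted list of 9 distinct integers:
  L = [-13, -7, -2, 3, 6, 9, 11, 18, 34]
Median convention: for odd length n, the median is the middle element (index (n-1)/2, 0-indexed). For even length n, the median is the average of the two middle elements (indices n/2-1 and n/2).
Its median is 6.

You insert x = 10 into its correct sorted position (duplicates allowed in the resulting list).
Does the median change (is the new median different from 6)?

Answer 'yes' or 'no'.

Answer: yes

Derivation:
Old median = 6
Insert x = 10
New median = 15/2
Changed? yes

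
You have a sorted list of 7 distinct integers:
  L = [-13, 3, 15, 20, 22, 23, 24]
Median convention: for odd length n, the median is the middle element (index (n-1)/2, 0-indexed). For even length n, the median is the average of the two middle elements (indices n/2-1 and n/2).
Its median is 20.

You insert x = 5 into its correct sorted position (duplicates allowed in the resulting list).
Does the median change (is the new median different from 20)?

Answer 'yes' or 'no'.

Old median = 20
Insert x = 5
New median = 35/2
Changed? yes

Answer: yes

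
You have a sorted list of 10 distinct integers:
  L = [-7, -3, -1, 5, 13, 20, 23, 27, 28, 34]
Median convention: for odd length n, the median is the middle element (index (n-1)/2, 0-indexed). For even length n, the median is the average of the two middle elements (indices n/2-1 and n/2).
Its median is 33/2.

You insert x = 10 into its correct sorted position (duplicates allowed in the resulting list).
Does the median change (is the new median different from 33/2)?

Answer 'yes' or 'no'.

Answer: yes

Derivation:
Old median = 33/2
Insert x = 10
New median = 13
Changed? yes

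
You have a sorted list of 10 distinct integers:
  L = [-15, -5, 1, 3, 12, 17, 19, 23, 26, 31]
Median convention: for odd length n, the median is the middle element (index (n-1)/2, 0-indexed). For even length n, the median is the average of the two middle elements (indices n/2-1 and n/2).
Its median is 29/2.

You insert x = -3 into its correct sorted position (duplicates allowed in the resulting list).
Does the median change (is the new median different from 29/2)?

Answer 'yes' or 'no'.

Answer: yes

Derivation:
Old median = 29/2
Insert x = -3
New median = 12
Changed? yes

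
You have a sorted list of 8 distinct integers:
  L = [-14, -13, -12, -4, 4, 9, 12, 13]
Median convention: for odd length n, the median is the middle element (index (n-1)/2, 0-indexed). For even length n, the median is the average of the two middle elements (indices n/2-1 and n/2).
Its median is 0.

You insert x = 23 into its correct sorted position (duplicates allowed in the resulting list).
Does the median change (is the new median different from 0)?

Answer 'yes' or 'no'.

Answer: yes

Derivation:
Old median = 0
Insert x = 23
New median = 4
Changed? yes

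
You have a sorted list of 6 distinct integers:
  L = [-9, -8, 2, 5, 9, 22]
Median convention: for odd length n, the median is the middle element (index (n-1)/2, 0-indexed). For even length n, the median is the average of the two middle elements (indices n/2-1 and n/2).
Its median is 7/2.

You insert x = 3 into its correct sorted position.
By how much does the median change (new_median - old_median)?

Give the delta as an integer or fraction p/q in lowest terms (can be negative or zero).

Old median = 7/2
After inserting x = 3: new sorted = [-9, -8, 2, 3, 5, 9, 22]
New median = 3
Delta = 3 - 7/2 = -1/2

Answer: -1/2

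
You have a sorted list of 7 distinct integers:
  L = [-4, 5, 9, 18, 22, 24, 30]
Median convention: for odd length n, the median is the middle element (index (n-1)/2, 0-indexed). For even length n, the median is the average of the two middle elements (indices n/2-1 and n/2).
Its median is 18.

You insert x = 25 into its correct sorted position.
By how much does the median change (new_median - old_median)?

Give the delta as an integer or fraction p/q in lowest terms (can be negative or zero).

Old median = 18
After inserting x = 25: new sorted = [-4, 5, 9, 18, 22, 24, 25, 30]
New median = 20
Delta = 20 - 18 = 2

Answer: 2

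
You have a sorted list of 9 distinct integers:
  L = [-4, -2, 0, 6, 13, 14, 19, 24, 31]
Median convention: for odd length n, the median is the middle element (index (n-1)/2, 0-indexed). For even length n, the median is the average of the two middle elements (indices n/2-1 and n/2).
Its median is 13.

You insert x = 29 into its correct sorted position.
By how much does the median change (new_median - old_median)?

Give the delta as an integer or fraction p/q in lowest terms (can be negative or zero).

Old median = 13
After inserting x = 29: new sorted = [-4, -2, 0, 6, 13, 14, 19, 24, 29, 31]
New median = 27/2
Delta = 27/2 - 13 = 1/2

Answer: 1/2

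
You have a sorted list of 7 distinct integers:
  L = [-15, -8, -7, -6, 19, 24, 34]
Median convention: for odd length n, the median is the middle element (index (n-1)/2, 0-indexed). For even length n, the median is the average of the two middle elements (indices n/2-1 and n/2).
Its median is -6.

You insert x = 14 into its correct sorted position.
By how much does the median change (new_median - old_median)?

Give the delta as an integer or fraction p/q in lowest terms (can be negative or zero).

Old median = -6
After inserting x = 14: new sorted = [-15, -8, -7, -6, 14, 19, 24, 34]
New median = 4
Delta = 4 - -6 = 10

Answer: 10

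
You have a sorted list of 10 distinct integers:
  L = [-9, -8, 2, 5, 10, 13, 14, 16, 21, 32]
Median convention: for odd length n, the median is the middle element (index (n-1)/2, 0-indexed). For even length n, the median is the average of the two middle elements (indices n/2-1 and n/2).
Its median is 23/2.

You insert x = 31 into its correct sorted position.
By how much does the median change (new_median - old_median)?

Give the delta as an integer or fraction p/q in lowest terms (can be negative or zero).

Old median = 23/2
After inserting x = 31: new sorted = [-9, -8, 2, 5, 10, 13, 14, 16, 21, 31, 32]
New median = 13
Delta = 13 - 23/2 = 3/2

Answer: 3/2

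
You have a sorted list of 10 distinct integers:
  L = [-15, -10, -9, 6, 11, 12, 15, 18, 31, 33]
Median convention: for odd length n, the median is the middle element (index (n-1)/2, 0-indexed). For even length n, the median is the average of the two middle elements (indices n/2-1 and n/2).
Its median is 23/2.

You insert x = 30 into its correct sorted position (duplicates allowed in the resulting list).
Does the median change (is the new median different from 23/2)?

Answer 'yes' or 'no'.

Answer: yes

Derivation:
Old median = 23/2
Insert x = 30
New median = 12
Changed? yes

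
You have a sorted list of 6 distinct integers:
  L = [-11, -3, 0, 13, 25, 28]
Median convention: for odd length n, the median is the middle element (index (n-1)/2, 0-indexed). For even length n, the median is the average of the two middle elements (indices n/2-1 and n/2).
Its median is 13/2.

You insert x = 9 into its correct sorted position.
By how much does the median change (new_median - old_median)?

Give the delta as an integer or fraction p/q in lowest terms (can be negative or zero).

Old median = 13/2
After inserting x = 9: new sorted = [-11, -3, 0, 9, 13, 25, 28]
New median = 9
Delta = 9 - 13/2 = 5/2

Answer: 5/2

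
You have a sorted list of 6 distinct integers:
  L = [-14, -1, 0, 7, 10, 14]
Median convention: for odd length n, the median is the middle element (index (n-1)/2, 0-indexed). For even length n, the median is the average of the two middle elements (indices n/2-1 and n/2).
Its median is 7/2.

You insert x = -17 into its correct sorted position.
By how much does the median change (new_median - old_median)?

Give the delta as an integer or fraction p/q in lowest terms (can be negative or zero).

Answer: -7/2

Derivation:
Old median = 7/2
After inserting x = -17: new sorted = [-17, -14, -1, 0, 7, 10, 14]
New median = 0
Delta = 0 - 7/2 = -7/2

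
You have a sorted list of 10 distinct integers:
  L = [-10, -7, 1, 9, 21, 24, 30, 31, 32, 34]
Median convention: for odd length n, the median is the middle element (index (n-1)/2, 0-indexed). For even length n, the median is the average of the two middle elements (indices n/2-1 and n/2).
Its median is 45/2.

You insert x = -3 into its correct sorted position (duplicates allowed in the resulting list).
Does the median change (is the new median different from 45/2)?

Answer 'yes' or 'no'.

Old median = 45/2
Insert x = -3
New median = 21
Changed? yes

Answer: yes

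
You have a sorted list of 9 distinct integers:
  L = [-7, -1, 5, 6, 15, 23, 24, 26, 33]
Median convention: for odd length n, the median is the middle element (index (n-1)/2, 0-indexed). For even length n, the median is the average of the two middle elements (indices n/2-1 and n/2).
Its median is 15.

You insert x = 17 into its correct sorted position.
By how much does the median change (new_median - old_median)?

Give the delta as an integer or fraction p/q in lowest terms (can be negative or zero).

Answer: 1

Derivation:
Old median = 15
After inserting x = 17: new sorted = [-7, -1, 5, 6, 15, 17, 23, 24, 26, 33]
New median = 16
Delta = 16 - 15 = 1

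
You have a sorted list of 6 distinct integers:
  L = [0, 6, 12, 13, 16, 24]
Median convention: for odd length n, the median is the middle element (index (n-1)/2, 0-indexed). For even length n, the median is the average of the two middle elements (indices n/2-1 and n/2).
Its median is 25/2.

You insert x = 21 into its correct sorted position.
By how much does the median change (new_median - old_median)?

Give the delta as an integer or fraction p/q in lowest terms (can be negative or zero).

Answer: 1/2

Derivation:
Old median = 25/2
After inserting x = 21: new sorted = [0, 6, 12, 13, 16, 21, 24]
New median = 13
Delta = 13 - 25/2 = 1/2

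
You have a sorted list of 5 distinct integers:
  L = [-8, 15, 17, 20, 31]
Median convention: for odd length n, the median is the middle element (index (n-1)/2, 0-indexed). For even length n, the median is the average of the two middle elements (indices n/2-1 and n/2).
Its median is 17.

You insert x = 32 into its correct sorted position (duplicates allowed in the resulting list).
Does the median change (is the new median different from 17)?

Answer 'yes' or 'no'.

Answer: yes

Derivation:
Old median = 17
Insert x = 32
New median = 37/2
Changed? yes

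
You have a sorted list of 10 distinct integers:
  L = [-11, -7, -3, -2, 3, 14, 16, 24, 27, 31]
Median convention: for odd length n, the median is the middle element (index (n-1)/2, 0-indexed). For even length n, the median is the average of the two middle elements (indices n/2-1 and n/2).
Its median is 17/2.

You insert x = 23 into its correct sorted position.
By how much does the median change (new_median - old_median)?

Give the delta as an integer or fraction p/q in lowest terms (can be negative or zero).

Answer: 11/2

Derivation:
Old median = 17/2
After inserting x = 23: new sorted = [-11, -7, -3, -2, 3, 14, 16, 23, 24, 27, 31]
New median = 14
Delta = 14 - 17/2 = 11/2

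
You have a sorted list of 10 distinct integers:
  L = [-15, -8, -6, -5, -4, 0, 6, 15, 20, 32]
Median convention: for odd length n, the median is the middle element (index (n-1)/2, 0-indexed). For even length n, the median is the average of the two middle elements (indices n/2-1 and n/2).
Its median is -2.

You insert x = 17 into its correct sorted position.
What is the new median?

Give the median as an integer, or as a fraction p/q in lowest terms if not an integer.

Answer: 0

Derivation:
Old list (sorted, length 10): [-15, -8, -6, -5, -4, 0, 6, 15, 20, 32]
Old median = -2
Insert x = 17
Old length even (10). Middle pair: indices 4,5 = -4,0.
New length odd (11). New median = single middle element.
x = 17: 8 elements are < x, 2 elements are > x.
New sorted list: [-15, -8, -6, -5, -4, 0, 6, 15, 17, 20, 32]
New median = 0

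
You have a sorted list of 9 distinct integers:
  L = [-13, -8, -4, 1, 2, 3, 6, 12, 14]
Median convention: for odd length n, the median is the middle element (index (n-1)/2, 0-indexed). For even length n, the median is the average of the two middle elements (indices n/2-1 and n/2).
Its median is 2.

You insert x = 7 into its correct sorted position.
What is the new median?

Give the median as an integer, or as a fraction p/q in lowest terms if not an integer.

Answer: 5/2

Derivation:
Old list (sorted, length 9): [-13, -8, -4, 1, 2, 3, 6, 12, 14]
Old median = 2
Insert x = 7
Old length odd (9). Middle was index 4 = 2.
New length even (10). New median = avg of two middle elements.
x = 7: 7 elements are < x, 2 elements are > x.
New sorted list: [-13, -8, -4, 1, 2, 3, 6, 7, 12, 14]
New median = 5/2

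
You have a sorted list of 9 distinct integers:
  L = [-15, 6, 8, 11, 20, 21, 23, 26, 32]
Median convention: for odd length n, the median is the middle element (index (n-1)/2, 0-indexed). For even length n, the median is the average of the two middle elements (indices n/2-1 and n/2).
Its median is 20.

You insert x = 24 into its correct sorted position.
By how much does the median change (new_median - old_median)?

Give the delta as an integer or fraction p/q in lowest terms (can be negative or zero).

Answer: 1/2

Derivation:
Old median = 20
After inserting x = 24: new sorted = [-15, 6, 8, 11, 20, 21, 23, 24, 26, 32]
New median = 41/2
Delta = 41/2 - 20 = 1/2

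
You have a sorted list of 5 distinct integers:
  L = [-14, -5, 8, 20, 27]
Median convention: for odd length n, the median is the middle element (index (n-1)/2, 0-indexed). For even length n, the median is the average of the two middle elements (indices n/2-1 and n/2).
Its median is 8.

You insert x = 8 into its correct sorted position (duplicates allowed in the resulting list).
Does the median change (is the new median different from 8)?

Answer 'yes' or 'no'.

Old median = 8
Insert x = 8
New median = 8
Changed? no

Answer: no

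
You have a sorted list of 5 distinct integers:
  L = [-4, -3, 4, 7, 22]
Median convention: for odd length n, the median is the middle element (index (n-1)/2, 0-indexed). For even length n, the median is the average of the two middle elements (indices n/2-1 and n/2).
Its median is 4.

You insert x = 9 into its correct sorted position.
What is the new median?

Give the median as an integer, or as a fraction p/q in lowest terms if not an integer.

Answer: 11/2

Derivation:
Old list (sorted, length 5): [-4, -3, 4, 7, 22]
Old median = 4
Insert x = 9
Old length odd (5). Middle was index 2 = 4.
New length even (6). New median = avg of two middle elements.
x = 9: 4 elements are < x, 1 elements are > x.
New sorted list: [-4, -3, 4, 7, 9, 22]
New median = 11/2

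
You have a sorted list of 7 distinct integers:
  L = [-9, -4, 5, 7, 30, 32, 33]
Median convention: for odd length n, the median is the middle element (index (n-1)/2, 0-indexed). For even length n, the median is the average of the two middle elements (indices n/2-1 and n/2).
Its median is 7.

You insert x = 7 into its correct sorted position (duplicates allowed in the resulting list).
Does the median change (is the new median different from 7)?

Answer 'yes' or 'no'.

Old median = 7
Insert x = 7
New median = 7
Changed? no

Answer: no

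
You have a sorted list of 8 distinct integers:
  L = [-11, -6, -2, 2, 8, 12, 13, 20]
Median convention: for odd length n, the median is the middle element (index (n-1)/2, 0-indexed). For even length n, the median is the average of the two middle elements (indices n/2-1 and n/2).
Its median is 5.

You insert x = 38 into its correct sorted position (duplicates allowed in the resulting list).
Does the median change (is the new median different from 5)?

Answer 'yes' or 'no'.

Answer: yes

Derivation:
Old median = 5
Insert x = 38
New median = 8
Changed? yes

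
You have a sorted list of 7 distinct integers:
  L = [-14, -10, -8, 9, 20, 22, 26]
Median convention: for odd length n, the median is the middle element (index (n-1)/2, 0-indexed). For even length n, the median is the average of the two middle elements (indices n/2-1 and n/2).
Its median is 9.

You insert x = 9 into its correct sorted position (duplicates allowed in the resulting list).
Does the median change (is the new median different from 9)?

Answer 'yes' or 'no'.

Answer: no

Derivation:
Old median = 9
Insert x = 9
New median = 9
Changed? no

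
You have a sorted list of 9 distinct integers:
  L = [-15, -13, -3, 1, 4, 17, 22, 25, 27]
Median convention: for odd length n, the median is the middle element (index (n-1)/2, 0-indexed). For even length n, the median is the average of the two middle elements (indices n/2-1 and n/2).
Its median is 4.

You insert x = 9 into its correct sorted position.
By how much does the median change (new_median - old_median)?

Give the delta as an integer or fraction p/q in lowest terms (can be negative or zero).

Old median = 4
After inserting x = 9: new sorted = [-15, -13, -3, 1, 4, 9, 17, 22, 25, 27]
New median = 13/2
Delta = 13/2 - 4 = 5/2

Answer: 5/2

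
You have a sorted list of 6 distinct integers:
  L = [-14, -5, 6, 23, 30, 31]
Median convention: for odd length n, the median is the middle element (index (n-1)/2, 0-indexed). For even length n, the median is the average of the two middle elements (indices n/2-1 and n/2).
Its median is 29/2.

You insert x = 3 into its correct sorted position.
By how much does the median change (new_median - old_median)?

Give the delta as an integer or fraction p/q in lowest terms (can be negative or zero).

Old median = 29/2
After inserting x = 3: new sorted = [-14, -5, 3, 6, 23, 30, 31]
New median = 6
Delta = 6 - 29/2 = -17/2

Answer: -17/2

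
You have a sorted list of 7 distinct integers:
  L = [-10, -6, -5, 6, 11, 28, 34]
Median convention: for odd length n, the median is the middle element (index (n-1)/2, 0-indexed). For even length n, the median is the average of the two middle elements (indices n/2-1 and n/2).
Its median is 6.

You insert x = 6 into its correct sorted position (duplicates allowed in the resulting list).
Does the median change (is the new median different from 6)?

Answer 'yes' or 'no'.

Old median = 6
Insert x = 6
New median = 6
Changed? no

Answer: no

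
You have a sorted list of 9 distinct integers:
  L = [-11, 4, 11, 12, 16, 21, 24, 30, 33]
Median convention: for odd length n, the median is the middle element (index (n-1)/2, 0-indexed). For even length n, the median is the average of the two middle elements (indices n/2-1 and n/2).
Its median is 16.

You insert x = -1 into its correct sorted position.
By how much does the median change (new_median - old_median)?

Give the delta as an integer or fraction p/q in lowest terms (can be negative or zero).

Old median = 16
After inserting x = -1: new sorted = [-11, -1, 4, 11, 12, 16, 21, 24, 30, 33]
New median = 14
Delta = 14 - 16 = -2

Answer: -2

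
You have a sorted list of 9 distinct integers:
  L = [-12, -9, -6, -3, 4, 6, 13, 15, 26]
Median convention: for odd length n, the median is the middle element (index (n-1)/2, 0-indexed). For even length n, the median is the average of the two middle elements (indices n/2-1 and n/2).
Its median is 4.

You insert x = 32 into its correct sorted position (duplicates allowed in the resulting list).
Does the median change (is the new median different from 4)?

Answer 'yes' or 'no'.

Old median = 4
Insert x = 32
New median = 5
Changed? yes

Answer: yes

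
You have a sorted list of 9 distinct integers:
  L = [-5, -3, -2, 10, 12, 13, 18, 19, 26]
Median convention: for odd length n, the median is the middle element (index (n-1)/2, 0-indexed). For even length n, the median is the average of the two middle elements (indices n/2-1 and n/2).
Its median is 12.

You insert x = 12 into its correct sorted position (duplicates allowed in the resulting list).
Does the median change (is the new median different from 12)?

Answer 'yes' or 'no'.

Old median = 12
Insert x = 12
New median = 12
Changed? no

Answer: no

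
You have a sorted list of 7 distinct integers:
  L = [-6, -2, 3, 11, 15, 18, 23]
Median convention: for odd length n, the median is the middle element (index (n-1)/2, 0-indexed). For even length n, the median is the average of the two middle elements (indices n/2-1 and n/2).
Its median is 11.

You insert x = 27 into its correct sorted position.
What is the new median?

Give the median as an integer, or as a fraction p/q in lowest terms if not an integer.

Old list (sorted, length 7): [-6, -2, 3, 11, 15, 18, 23]
Old median = 11
Insert x = 27
Old length odd (7). Middle was index 3 = 11.
New length even (8). New median = avg of two middle elements.
x = 27: 7 elements are < x, 0 elements are > x.
New sorted list: [-6, -2, 3, 11, 15, 18, 23, 27]
New median = 13

Answer: 13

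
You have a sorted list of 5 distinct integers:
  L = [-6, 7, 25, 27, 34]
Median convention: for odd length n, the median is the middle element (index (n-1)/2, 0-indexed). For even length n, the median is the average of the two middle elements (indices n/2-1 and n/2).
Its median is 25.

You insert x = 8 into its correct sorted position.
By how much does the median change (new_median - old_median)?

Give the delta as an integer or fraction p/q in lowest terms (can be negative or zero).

Answer: -17/2

Derivation:
Old median = 25
After inserting x = 8: new sorted = [-6, 7, 8, 25, 27, 34]
New median = 33/2
Delta = 33/2 - 25 = -17/2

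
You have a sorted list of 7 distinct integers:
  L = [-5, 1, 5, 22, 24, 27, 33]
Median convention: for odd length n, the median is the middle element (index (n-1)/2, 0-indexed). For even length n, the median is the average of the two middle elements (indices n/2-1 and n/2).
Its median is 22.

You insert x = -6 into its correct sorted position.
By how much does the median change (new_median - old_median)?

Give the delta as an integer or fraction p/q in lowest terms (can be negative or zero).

Answer: -17/2

Derivation:
Old median = 22
After inserting x = -6: new sorted = [-6, -5, 1, 5, 22, 24, 27, 33]
New median = 27/2
Delta = 27/2 - 22 = -17/2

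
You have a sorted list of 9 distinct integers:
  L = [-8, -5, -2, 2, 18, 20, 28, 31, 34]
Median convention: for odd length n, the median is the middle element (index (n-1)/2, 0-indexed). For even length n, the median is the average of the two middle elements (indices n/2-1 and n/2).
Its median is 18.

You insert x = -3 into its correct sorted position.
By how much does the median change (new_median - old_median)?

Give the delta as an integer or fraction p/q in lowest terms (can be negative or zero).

Old median = 18
After inserting x = -3: new sorted = [-8, -5, -3, -2, 2, 18, 20, 28, 31, 34]
New median = 10
Delta = 10 - 18 = -8

Answer: -8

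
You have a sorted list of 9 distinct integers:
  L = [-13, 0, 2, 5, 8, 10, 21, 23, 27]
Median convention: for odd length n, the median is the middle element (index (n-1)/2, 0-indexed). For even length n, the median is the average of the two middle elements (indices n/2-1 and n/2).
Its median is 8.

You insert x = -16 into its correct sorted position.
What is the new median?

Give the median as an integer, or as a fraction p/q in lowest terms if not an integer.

Old list (sorted, length 9): [-13, 0, 2, 5, 8, 10, 21, 23, 27]
Old median = 8
Insert x = -16
Old length odd (9). Middle was index 4 = 8.
New length even (10). New median = avg of two middle elements.
x = -16: 0 elements are < x, 9 elements are > x.
New sorted list: [-16, -13, 0, 2, 5, 8, 10, 21, 23, 27]
New median = 13/2

Answer: 13/2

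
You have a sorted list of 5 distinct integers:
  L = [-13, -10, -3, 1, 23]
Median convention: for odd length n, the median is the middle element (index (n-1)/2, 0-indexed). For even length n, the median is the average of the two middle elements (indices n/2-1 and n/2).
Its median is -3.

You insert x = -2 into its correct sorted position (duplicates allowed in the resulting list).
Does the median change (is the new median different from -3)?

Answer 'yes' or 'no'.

Answer: yes

Derivation:
Old median = -3
Insert x = -2
New median = -5/2
Changed? yes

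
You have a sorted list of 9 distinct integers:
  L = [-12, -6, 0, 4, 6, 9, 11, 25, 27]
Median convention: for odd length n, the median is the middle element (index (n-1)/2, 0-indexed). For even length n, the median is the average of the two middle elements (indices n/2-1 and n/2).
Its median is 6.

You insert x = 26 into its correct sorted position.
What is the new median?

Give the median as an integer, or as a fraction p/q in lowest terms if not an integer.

Old list (sorted, length 9): [-12, -6, 0, 4, 6, 9, 11, 25, 27]
Old median = 6
Insert x = 26
Old length odd (9). Middle was index 4 = 6.
New length even (10). New median = avg of two middle elements.
x = 26: 8 elements are < x, 1 elements are > x.
New sorted list: [-12, -6, 0, 4, 6, 9, 11, 25, 26, 27]
New median = 15/2

Answer: 15/2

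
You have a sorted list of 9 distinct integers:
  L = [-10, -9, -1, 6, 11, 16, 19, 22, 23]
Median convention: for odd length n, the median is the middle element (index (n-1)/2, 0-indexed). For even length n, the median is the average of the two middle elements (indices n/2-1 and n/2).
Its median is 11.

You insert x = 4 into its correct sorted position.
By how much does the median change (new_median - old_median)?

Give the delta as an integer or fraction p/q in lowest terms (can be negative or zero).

Answer: -5/2

Derivation:
Old median = 11
After inserting x = 4: new sorted = [-10, -9, -1, 4, 6, 11, 16, 19, 22, 23]
New median = 17/2
Delta = 17/2 - 11 = -5/2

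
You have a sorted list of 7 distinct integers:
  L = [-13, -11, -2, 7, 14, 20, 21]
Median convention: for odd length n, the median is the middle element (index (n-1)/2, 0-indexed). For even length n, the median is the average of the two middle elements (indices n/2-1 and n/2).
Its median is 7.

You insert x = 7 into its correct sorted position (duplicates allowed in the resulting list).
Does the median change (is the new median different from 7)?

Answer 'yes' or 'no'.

Old median = 7
Insert x = 7
New median = 7
Changed? no

Answer: no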